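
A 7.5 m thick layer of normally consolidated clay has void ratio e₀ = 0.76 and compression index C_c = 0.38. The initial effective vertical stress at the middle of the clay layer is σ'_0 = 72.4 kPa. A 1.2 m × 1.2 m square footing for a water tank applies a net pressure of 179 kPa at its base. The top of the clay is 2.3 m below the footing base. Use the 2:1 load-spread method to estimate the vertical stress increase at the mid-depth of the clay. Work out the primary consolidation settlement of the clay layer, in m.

S_c ≈ 0.0461 m

Mid-depth of clay below the footing base: z = 2.3 + 7.5/2 = 6.05 m.
Stress increase at mid-clay by the 2:1 spreading method:
Δσ = qBL/((B+z)(L+z)) = 179×1.2×1.2/((1.2+6.05)(1.2+6.05)) = 4.9039 kPa
Final effective stress: σ'_f = σ'_0 + Δσ = 72.4 + 4.9039 = 77.304 kPa.
Normally consolidated clay, so the full stress increment lies on the virgin compression line:
S_c = C_c·H/(1+e₀)·log₁₀(σ'_f/σ'_0) = 0.38×7.5/(1+0.76)×log₁₀(77.304/72.4)
    = 1.6193 × 0.028463 = 0.04609 m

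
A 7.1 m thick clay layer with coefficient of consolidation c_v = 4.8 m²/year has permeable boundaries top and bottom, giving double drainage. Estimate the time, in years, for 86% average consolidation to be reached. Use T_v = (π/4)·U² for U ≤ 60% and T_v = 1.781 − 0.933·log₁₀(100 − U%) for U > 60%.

t ≈ 1.87 years

Drainage path length: H_d = H/2 = 3.55 m (double drainage).
U > 60%: T_v = 1.781 − 0.933·log₁₀(100 − 86) = 0.71166.
t = T_v·H_d²/c_v = 0.71166×3.55²/4.8 = 1.868 years.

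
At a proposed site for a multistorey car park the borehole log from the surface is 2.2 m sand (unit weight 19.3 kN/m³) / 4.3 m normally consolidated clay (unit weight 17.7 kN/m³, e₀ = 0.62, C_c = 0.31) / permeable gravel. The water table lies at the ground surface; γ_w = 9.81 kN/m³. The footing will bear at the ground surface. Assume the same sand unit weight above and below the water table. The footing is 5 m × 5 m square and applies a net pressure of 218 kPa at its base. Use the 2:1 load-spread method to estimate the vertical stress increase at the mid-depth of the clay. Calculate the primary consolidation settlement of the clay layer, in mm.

Mid-depth of clay below the ground surface: z = 2.2 + 4.3/2 = 4.35 m.
Total vertical stress at mid-clay: σ_v = 19.3×2.2 + 17.7×2.15 = 80.515 kPa.
Pore pressure: u = 9.81×(4.35 − 0) = 42.673 kPa.
Initial effective stress: σ'_0 = σ_v − u = 80.515 − 42.673 = 37.842 kPa.
Stress increase at mid-clay by the 2:1 spreading method:
Δσ = qBL/((B+z)(L+z)) = 218×5×5/((5+4.35)(5+4.35)) = 62.341 kPa
Final effective stress: σ'_f = σ'_0 + Δσ = 37.842 + 62.341 = 100.18 kPa.
Normally consolidated clay, so the full stress increment lies on the virgin compression line:
S_c = C_c·H/(1+e₀)·log₁₀(σ'_f/σ'_0) = 0.31×4.3/(1+0.62)×log₁₀(100.18/37.842)
    = 0.82284 × 0.42281 = 0.3479 m

S_c ≈ 348 mm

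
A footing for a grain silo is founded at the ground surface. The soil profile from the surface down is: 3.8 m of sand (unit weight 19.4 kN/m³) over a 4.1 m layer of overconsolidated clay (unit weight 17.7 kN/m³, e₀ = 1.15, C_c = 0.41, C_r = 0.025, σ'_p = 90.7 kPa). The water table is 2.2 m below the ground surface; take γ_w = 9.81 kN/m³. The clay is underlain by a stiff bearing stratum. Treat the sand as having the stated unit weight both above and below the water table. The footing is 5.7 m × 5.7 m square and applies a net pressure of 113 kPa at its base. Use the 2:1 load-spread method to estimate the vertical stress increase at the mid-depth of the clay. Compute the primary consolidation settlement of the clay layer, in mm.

S_c ≈ 43.1 mm

Mid-depth of clay below the ground surface: z = 3.8 + 4.1/2 = 5.85 m.
Total vertical stress at mid-clay: σ_v = 19.4×3.8 + 17.7×2.05 = 110 kPa.
Pore pressure: u = 9.81×(5.85 − 2.2) = 35.806 kPa.
Initial effective stress: σ'_0 = σ_v − u = 110 − 35.806 = 74.194 kPa.
Stress increase at mid-clay by the 2:1 spreading method:
Δσ = qBL/((B+z)(L+z)) = 113×5.7×5.7/((5.7+5.85)(5.7+5.85)) = 27.521 kPa
Final effective stress: σ'_f = 74.194 + 27.521 = 101.72 kPa.
σ'_f = 101.72 > σ'_p = 90.7 kPa, so the stress path crosses the preconsolidation pressure — recompression up to σ'_p, then virgin compression beyond:
S_c = H/(1+e₀)·[C_r·log₁₀(σ'_p/σ'_0) + C_c·log₁₀(σ'_f/σ'_p)]
    = 4.1/2.15 × [0.025×log₁₀(90.7/74.194) + 0.41×log₁₀(101.72/90.7)]
    = 1.907 × [0.002181 + 0.020418] = 0.0431 m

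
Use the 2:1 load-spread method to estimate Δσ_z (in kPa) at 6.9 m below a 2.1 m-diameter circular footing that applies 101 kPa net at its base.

By the 2:1 method the load spreads at 1 horizontal : 2 vertical, so at depth z the loaded area has grown by z in each plan dimension:
Δσ ≈ qD²/(D+z)² = 101×2.1²/(2.1+6.9)² = 5.4989 kPa

Δσ_z ≈ 5.5 kPa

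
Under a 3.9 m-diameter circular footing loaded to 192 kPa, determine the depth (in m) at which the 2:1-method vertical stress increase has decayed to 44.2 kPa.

2:1 spreading — at depth z the loaded area has grown by z in each plan dimension:
qD²/(D+z)² = Δσ_z ⇒ z = D(√(q/Δσ_z) − 1) = 3.9×(√(192/44.2) − 1) = 4.228 m

z ≈ 4.23 m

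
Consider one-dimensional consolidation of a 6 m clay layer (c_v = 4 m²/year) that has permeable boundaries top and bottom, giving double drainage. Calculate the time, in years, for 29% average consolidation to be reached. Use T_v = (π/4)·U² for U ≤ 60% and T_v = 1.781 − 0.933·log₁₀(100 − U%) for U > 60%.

Drainage path length: H_d = H/2 = 3 m (double drainage).
U ≤ 60%: T_v = (π/4)·U² = (π/4)×0.29² = 0.066052.
t = T_v·H_d²/c_v = 0.066052×3²/4 = 0.1486 years.

t ≈ 0.149 years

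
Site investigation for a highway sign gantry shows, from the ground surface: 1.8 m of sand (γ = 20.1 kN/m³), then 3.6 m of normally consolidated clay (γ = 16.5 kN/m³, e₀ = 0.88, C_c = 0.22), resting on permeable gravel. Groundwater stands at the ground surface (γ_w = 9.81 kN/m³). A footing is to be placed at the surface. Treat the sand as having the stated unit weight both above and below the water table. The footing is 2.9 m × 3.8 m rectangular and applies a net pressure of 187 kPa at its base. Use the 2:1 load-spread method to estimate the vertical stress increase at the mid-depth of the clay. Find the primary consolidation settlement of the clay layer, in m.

Mid-depth of clay below the ground surface: z = 1.8 + 3.6/2 = 3.6 m.
Total vertical stress at mid-clay: σ_v = 20.1×1.8 + 16.5×1.8 = 65.88 kPa.
Pore pressure: u = 9.81×(3.6 − 0) = 35.316 kPa.
Initial effective stress: σ'_0 = σ_v − u = 65.88 − 35.316 = 30.564 kPa.
Stress increase at mid-clay by the 2:1 spreading method:
Δσ = qBL/((B+z)(L+z)) = 187×2.9×3.8/((2.9+3.6)(3.8+3.6)) = 42.843 kPa
Final effective stress: σ'_f = σ'_0 + Δσ = 30.564 + 42.843 = 73.407 kPa.
Normally consolidated clay, so the full stress increment lies on the virgin compression line:
S_c = C_c·H/(1+e₀)·log₁₀(σ'_f/σ'_0) = 0.22×3.6/(1+0.88)×log₁₀(73.407/30.564)
    = 0.42128 × 0.38053 = 0.1603 m

S_c ≈ 0.16 m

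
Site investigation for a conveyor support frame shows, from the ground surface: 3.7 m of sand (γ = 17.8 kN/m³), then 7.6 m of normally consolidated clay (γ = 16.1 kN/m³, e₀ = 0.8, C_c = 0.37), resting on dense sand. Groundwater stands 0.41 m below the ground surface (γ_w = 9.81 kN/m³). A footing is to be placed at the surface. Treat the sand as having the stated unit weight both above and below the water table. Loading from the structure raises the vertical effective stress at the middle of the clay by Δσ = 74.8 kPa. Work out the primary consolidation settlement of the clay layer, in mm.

Mid-depth of clay below the ground surface: z = 3.7 + 7.6/2 = 7.5 m.
Total vertical stress at mid-clay: σ_v = 17.8×3.7 + 16.1×3.8 = 127.04 kPa.
Pore pressure: u = 9.81×(7.5 − 0.41) = 69.553 kPa.
Initial effective stress: σ'_0 = σ_v − u = 127.04 − 69.553 = 57.487 kPa.
Final effective stress: σ'_f = σ'_0 + Δσ = 57.487 + 74.8 = 132.29 kPa.
Normally consolidated clay, so the full stress increment lies on the virgin compression line:
S_c = C_c·H/(1+e₀)·log₁₀(σ'_f/σ'_0) = 0.37×7.6/(1+0.8)×log₁₀(132.29/57.487)
    = 1.5622 × 0.36196 = 0.5655 m

S_c ≈ 565 mm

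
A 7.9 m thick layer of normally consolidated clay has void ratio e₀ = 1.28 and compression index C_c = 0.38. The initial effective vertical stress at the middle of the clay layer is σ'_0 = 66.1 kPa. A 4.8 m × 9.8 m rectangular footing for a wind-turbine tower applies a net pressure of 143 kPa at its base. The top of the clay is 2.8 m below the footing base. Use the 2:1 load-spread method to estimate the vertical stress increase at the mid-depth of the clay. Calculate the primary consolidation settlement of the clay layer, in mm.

Mid-depth of clay below the footing base: z = 2.8 + 7.9/2 = 6.75 m.
Stress increase at mid-clay by the 2:1 spreading method:
Δσ = qBL/((B+z)(L+z)) = 143×4.8×9.8/((4.8+6.75)(9.8+6.75)) = 35.19 kPa
Final effective stress: σ'_f = σ'_0 + Δσ = 66.1 + 35.19 = 101.29 kPa.
Normally consolidated clay, so the full stress increment lies on the virgin compression line:
S_c = C_c·H/(1+e₀)·log₁₀(σ'_f/σ'_0) = 0.38×7.9/(1+1.28)×log₁₀(101.29/66.1)
    = 1.3167 × 0.18537 = 0.2441 m

S_c ≈ 244 mm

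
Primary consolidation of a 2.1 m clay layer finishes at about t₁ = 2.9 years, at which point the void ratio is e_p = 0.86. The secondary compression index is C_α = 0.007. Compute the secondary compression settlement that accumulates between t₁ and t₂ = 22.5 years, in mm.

S_s ≈ 7.03 mm

Secondary compression: S_s = C_α·H/(1+e_p)·log₁₀(t₂/t₁)
S_s = 0.007×2.1/(1+0.86)×log₁₀(22.5/2.9)
    = 0.007903 × 0.8898 = 0.007032 m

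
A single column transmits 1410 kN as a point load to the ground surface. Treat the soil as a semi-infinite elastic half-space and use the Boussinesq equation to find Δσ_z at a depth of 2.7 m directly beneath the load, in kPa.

Δσ_z ≈ 92.3 kPa

Boussinesq vertical stress below a point load on an elastic half-space:
Δσ_z = 3P/(2πz²) · [1 + (r/z)²]^(−5/2)
r/z = 0/2.7 = 0; [1+(r/z)²]^(−5/2) = 1.
Δσ_z = 3×1410/(2π×2.7²) × 1 = 92.349 × 1 = 92.35 kPa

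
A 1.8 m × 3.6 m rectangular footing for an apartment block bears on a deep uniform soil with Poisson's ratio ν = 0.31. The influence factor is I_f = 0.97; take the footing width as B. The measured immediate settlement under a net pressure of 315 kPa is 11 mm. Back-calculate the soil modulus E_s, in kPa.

S_e = q·B·(1−ν²)/E_s · I_f  ⇒  E_s = q·B·(1−ν²)·I_f / S_e.
E_s = 315 × 1.8 × 0.9039 × 0.97 / 0.011 = 45190 kPa

E_s ≈ 45200 kPa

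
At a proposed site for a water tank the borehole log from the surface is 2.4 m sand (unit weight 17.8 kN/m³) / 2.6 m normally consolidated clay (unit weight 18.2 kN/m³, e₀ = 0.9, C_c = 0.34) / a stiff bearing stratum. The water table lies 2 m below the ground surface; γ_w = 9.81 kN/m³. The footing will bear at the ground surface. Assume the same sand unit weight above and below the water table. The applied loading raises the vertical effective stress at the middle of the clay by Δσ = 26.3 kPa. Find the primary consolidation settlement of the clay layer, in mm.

S_c ≈ 85.8 mm

Mid-depth of clay below the ground surface: z = 2.4 + 2.6/2 = 3.7 m.
Total vertical stress at mid-clay: σ_v = 17.8×2.4 + 18.2×1.3 = 66.38 kPa.
Pore pressure: u = 9.81×(3.7 − 2) = 16.677 kPa.
Initial effective stress: σ'_0 = σ_v − u = 66.38 − 16.677 = 49.703 kPa.
Final effective stress: σ'_f = σ'_0 + Δσ = 49.703 + 26.3 = 76.003 kPa.
Normally consolidated clay, so the full stress increment lies on the virgin compression line:
S_c = C_c·H/(1+e₀)·log₁₀(σ'_f/σ'_0) = 0.34×2.6/(1+0.9)×log₁₀(76.003/49.703)
    = 0.46526 × 0.18445 = 0.08582 m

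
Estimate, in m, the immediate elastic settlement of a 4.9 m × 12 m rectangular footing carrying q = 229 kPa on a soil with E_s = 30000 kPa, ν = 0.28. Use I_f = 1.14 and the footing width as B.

S_e ≈ 0.0393 m

Immediate (elastic) settlement: S_e = q·B·(1−ν²)/E_s · I_f.
S_e = 229 × 4.9 × (1 − 0.28²) / 30000 × 1.14
    = 229 × 4.9 × 0.9216 / 30000 × 1.14
    = 0.0393 m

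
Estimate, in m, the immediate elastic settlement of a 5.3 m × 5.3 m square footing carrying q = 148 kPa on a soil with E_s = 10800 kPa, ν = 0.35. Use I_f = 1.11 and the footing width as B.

S_e ≈ 0.0707 m

Immediate (elastic) settlement: S_e = q·B·(1−ν²)/E_s · I_f.
S_e = 148 × 5.3 × (1 − 0.35²) / 10800 × 1.11
    = 148 × 5.3 × 0.8775 / 10800 × 1.11
    = 0.07074 m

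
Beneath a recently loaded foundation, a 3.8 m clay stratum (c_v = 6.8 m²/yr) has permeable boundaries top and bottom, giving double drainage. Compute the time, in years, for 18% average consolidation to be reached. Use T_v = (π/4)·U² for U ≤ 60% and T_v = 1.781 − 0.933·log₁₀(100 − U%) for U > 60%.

Drainage path length: H_d = H/2 = 1.9 m (double drainage).
U ≤ 60%: T_v = (π/4)·U² = (π/4)×0.18² = 0.025447.
t = T_v·H_d²/c_v = 0.025447×1.9²/6.8 = 0.01351 years.

t ≈ 0.0135 years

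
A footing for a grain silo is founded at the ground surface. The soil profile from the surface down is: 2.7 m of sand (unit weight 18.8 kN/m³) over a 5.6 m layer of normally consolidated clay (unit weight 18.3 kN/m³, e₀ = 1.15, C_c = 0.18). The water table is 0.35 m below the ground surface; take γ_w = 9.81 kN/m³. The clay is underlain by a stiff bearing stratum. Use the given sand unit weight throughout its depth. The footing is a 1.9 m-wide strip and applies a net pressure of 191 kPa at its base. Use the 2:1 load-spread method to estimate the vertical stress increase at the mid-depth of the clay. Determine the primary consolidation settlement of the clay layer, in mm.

S_c ≈ 136 mm

Mid-depth of clay below the ground surface: z = 2.7 + 5.6/2 = 5.5 m.
Total vertical stress at mid-clay: σ_v = 18.8×2.7 + 18.3×2.8 = 102 kPa.
Pore pressure: u = 9.81×(5.5 − 0.35) = 50.522 kPa.
Initial effective stress: σ'_0 = σ_v − u = 102 − 50.522 = 51.478 kPa.
Stress increase at mid-clay by the 2:1 spreading method:
Δσ = qB/(B+z) = 191×1.9/(1.9+5.5) = 49.041 kPa
Final effective stress: σ'_f = σ'_0 + Δσ = 51.478 + 49.041 = 100.52 kPa.
Normally consolidated clay, so the full stress increment lies on the virgin compression line:
S_c = C_c·H/(1+e₀)·log₁₀(σ'_f/σ'_0) = 0.18×5.6/(1+1.15)×log₁₀(100.52/51.478)
    = 0.46884 × 0.29063 = 0.1363 m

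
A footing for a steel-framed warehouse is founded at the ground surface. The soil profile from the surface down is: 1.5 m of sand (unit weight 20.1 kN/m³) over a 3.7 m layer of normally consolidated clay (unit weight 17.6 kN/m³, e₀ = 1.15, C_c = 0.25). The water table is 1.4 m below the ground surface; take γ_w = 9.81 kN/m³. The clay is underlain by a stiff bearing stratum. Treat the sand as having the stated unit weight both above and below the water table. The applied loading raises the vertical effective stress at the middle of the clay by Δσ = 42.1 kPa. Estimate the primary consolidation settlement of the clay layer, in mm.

S_c ≈ 126 mm

Mid-depth of clay below the ground surface: z = 1.5 + 3.7/2 = 3.35 m.
Total vertical stress at mid-clay: σ_v = 20.1×1.5 + 17.6×1.85 = 62.71 kPa.
Pore pressure: u = 9.81×(3.35 − 1.4) = 19.13 kPa.
Initial effective stress: σ'_0 = σ_v − u = 62.71 − 19.13 = 43.58 kPa.
Final effective stress: σ'_f = σ'_0 + Δσ = 43.58 + 42.1 = 85.68 kPa.
Normally consolidated clay, so the full stress increment lies on the virgin compression line:
S_c = C_c·H/(1+e₀)·log₁₀(σ'_f/σ'_0) = 0.25×3.7/(1+1.15)×log₁₀(85.68/43.58)
    = 0.43023 × 0.29359 = 0.1263 m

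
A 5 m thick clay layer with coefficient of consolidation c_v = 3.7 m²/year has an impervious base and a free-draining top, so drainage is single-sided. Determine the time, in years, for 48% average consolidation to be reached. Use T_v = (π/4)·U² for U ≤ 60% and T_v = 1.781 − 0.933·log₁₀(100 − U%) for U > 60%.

Drainage path length: H_d = H = 5 m (single drainage).
U ≤ 60%: T_v = (π/4)·U² = (π/4)×0.48² = 0.18096.
t = T_v·H_d²/c_v = 0.18096×5²/3.7 = 1.223 years.

t ≈ 1.22 years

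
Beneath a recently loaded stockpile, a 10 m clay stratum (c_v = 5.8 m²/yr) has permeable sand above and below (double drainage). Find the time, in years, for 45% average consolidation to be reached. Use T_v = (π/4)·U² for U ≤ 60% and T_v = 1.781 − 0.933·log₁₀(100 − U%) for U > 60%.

t ≈ 0.686 years

Drainage path length: H_d = H/2 = 5 m (double drainage).
U ≤ 60%: T_v = (π/4)·U² = (π/4)×0.45² = 0.15904.
t = T_v·H_d²/c_v = 0.15904×5²/5.8 = 0.6855 years.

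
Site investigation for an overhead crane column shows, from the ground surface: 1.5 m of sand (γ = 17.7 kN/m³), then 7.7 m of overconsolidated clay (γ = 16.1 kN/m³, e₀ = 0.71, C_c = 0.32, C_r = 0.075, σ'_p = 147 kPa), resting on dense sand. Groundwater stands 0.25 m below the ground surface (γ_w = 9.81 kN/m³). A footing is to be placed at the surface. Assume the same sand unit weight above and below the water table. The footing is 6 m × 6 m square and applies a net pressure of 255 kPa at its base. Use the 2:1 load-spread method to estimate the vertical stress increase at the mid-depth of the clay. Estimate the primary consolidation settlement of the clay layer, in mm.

S_c ≈ 154 mm

Mid-depth of clay below the ground surface: z = 1.5 + 7.7/2 = 5.35 m.
Total vertical stress at mid-clay: σ_v = 17.7×1.5 + 16.1×3.85 = 88.535 kPa.
Pore pressure: u = 9.81×(5.35 − 0.25) = 50.031 kPa.
Initial effective stress: σ'_0 = σ_v − u = 88.535 − 50.031 = 38.504 kPa.
Stress increase at mid-clay by the 2:1 spreading method:
Δσ = qBL/((B+z)(L+z)) = 255×6×6/((6+5.35)(6+5.35)) = 71.261 kPa
Final effective stress: σ'_f = 38.504 + 71.261 = 109.76 kPa.
σ'_f = 109.76 ≤ σ'_p = 147 kPa, so the clay remains overconsolidated and only the recompression index applies:
S_c = C_r·H/(1+e₀)·log₁₀(σ'_f/σ'_0) = 0.075×7.7/1.71×log₁₀(109.76/38.504)
    = 0.33772 × 0.45494 = 0.1536 m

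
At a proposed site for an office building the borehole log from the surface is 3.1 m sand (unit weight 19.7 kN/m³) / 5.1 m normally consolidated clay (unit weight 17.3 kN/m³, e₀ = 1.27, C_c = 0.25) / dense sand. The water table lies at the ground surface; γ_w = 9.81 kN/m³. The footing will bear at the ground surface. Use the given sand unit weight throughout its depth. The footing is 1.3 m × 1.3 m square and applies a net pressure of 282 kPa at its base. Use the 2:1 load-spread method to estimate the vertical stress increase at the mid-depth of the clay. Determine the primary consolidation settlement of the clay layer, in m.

Mid-depth of clay below the ground surface: z = 3.1 + 5.1/2 = 5.65 m.
Total vertical stress at mid-clay: σ_v = 19.7×3.1 + 17.3×2.55 = 105.19 kPa.
Pore pressure: u = 9.81×(5.65 − 0) = 55.427 kPa.
Initial effective stress: σ'_0 = σ_v − u = 105.19 − 55.427 = 49.763 kPa.
Stress increase at mid-clay by the 2:1 spreading method:
Δσ = qBL/((B+z)(L+z)) = 282×1.3×1.3/((1.3+5.65)(1.3+5.65)) = 9.8666 kPa
Final effective stress: σ'_f = σ'_0 + Δσ = 49.763 + 9.8666 = 59.63 kPa.
Normally consolidated clay, so the full stress increment lies on the virgin compression line:
S_c = C_c·H/(1+e₀)·log₁₀(σ'_f/σ'_0) = 0.25×5.1/(1+1.27)×log₁₀(59.63/49.763)
    = 0.56167 × 0.078558 = 0.04412 m

S_c ≈ 0.0441 m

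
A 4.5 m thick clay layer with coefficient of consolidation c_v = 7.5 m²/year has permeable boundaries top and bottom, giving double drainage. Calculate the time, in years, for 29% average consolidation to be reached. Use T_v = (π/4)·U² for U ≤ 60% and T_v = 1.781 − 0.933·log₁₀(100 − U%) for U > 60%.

Drainage path length: H_d = H/2 = 2.25 m (double drainage).
U ≤ 60%: T_v = (π/4)·U² = (π/4)×0.29² = 0.066052.
t = T_v·H_d²/c_v = 0.066052×2.25²/7.5 = 0.04459 years.

t ≈ 0.0446 years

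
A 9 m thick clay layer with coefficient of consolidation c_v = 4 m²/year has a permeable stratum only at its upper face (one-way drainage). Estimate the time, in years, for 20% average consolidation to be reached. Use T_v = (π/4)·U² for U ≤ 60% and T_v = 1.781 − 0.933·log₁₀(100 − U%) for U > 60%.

Drainage path length: H_d = H = 9 m (single drainage).
U ≤ 60%: T_v = (π/4)·U² = (π/4)×0.2² = 0.031416.
t = T_v·H_d²/c_v = 0.031416×9²/4 = 0.6362 years.

t ≈ 0.636 years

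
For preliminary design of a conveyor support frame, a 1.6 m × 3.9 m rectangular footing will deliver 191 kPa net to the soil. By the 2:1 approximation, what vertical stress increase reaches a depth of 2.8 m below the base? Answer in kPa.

Δσ_z ≈ 40.4 kPa

By the 2:1 method the load spreads at 1 horizontal : 2 vertical, so at depth z the loaded area has grown by z in each plan dimension:
Δσ = qBL/((B+z)(L+z)) = 191×1.6×3.9/((1.6+2.8)(3.9+2.8)) = 40.429 kPa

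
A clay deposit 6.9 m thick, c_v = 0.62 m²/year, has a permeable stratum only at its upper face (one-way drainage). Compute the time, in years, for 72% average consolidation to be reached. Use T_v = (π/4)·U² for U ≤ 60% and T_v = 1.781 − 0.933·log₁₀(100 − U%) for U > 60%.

t ≈ 33.1 years

Drainage path length: H_d = H = 6.9 m (single drainage).
U > 60%: T_v = 1.781 − 0.933·log₁₀(100 − 72) = 0.4308.
t = T_v·H_d²/c_v = 0.4308×6.9²/0.62 = 33.08 years.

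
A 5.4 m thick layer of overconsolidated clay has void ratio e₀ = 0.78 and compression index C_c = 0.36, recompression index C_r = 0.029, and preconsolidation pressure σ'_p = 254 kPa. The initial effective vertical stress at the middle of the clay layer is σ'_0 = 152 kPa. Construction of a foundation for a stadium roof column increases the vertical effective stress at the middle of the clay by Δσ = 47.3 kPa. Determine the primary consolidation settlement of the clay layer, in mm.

Final effective stress: σ'_f = 152 + 47.3 = 199.3 kPa.
σ'_f = 199.3 ≤ σ'_p = 254 kPa, so the clay remains overconsolidated and only the recompression index applies:
S_c = C_r·H/(1+e₀)·log₁₀(σ'_f/σ'_0) = 0.029×5.4/1.78×log₁₀(199.3/152)
    = 0.087977 × 0.11766 = 0.01035 m

S_c ≈ 10.4 mm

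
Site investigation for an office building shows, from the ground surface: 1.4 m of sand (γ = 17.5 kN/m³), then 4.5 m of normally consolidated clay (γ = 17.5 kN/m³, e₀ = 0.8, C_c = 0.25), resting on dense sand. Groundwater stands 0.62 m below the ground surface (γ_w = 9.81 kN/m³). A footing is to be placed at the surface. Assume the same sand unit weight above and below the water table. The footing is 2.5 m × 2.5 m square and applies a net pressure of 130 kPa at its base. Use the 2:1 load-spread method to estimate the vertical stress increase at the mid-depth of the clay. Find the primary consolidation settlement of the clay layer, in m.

S_c ≈ 0.132 m

Mid-depth of clay below the ground surface: z = 1.4 + 4.5/2 = 3.65 m.
Total vertical stress at mid-clay: σ_v = 17.5×1.4 + 17.5×2.25 = 63.875 kPa.
Pore pressure: u = 9.81×(3.65 − 0.62) = 29.724 kPa.
Initial effective stress: σ'_0 = σ_v − u = 63.875 − 29.724 = 34.151 kPa.
Stress increase at mid-clay by the 2:1 spreading method:
Δσ = qBL/((B+z)(L+z)) = 130×2.5×2.5/((2.5+3.65)(2.5+3.65)) = 21.482 kPa
Final effective stress: σ'_f = σ'_0 + Δσ = 34.151 + 21.482 = 55.633 kPa.
Normally consolidated clay, so the full stress increment lies on the virgin compression line:
S_c = C_c·H/(1+e₀)·log₁₀(σ'_f/σ'_0) = 0.25×4.5/(1+0.8)×log₁₀(55.633/34.151)
    = 0.625 × 0.21193 = 0.1325 m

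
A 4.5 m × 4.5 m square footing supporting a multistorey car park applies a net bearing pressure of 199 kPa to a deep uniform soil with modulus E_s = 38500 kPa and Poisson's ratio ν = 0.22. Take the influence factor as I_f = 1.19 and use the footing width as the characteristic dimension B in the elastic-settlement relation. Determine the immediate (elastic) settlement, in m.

Immediate (elastic) settlement: S_e = q·B·(1−ν²)/E_s · I_f.
S_e = 199 × 4.5 × (1 − 0.22²) / 38500 × 1.19
    = 199 × 4.5 × 0.9516 / 38500 × 1.19
    = 0.02634 m

S_e ≈ 0.0263 m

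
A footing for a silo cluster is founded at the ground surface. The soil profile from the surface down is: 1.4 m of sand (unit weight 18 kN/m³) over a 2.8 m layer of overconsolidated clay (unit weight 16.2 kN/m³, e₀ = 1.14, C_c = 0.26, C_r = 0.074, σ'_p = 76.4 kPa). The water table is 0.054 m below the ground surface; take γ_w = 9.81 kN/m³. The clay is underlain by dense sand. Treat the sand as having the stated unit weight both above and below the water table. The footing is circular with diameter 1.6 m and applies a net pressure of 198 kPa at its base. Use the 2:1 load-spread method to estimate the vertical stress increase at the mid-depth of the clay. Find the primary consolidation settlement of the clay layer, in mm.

Mid-depth of clay below the ground surface: z = 1.4 + 2.8/2 = 2.8 m.
Total vertical stress at mid-clay: σ_v = 18×1.4 + 16.2×1.4 = 47.88 kPa.
Pore pressure: u = 9.81×(2.8 − 0.054) = 26.938 kPa.
Initial effective stress: σ'_0 = σ_v − u = 47.88 − 26.938 = 20.942 kPa.
Stress increase at mid-clay by the 2:1 spreading method:
Δσ ≈ qD²/(D+z)² = 198×1.6²/(1.6+2.8)² = 26.182 kPa
Final effective stress: σ'_f = 20.942 + 26.182 = 47.124 kPa.
σ'_f = 47.124 ≤ σ'_p = 76.4 kPa, so the clay remains overconsolidated and only the recompression index applies:
S_c = C_r·H/(1+e₀)·log₁₀(σ'_f/σ'_0) = 0.074×2.8/2.14×log₁₀(47.124/20.942)
    = 0.096822 × 0.35222 = 0.0341 m

S_c ≈ 34.1 mm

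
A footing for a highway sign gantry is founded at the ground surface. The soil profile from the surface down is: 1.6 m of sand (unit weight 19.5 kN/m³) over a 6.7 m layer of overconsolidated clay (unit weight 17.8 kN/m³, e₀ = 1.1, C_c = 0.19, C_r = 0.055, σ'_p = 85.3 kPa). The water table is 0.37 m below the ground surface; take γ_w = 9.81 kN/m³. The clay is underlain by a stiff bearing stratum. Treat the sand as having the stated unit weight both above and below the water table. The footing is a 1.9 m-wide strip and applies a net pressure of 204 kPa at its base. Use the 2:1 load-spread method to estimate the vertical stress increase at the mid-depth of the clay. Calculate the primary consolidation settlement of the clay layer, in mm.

Mid-depth of clay below the ground surface: z = 1.6 + 6.7/2 = 4.95 m.
Total vertical stress at mid-clay: σ_v = 19.5×1.6 + 17.8×3.35 = 90.83 kPa.
Pore pressure: u = 9.81×(4.95 − 0.37) = 44.93 kPa.
Initial effective stress: σ'_0 = σ_v − u = 90.83 − 44.93 = 45.9 kPa.
Stress increase at mid-clay by the 2:1 spreading method:
Δσ = qB/(B+z) = 204×1.9/(1.9+4.95) = 56.584 kPa
Final effective stress: σ'_f = 45.9 + 56.584 = 102.48 kPa.
σ'_f = 102.48 > σ'_p = 85.3 kPa, so the stress path crosses the preconsolidation pressure — recompression up to σ'_p, then virgin compression beyond:
S_c = H/(1+e₀)·[C_r·log₁₀(σ'_p/σ'_0) + C_c·log₁₀(σ'_f/σ'_p)]
    = 6.7/2.1 × [0.055×log₁₀(85.3/45.9) + 0.19×log₁₀(102.48/85.3)]
    = 3.1905 × [0.014802 + 0.015141] = 0.09553 m

S_c ≈ 95.5 mm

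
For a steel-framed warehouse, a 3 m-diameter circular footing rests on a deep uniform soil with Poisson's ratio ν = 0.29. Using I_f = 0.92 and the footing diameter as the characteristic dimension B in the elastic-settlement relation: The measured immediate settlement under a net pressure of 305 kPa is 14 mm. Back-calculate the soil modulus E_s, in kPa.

E_s ≈ 55100 kPa

S_e = q·B·(1−ν²)/E_s · I_f  ⇒  E_s = q·B·(1−ν²)·I_f / S_e.
E_s = 305 × 3 × 0.9159 × 0.92 / 0.014 = 55070 kPa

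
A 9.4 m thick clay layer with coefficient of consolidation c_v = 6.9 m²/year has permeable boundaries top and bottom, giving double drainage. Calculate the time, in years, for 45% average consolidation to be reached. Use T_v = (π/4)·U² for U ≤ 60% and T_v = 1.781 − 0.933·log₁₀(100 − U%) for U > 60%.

Drainage path length: H_d = H/2 = 4.7 m (double drainage).
U ≤ 60%: T_v = (π/4)·U² = (π/4)×0.45² = 0.15904.
t = T_v·H_d²/c_v = 0.15904×4.7²/6.9 = 0.5092 years.

t ≈ 0.509 years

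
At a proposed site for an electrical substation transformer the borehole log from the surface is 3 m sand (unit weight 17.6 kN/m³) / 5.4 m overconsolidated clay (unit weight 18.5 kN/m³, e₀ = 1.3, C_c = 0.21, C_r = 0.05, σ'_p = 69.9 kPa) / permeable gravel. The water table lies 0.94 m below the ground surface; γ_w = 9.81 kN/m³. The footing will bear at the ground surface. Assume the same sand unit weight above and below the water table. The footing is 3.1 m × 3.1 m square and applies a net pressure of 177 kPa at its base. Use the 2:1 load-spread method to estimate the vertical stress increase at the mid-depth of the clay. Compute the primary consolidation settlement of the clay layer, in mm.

Mid-depth of clay below the ground surface: z = 3 + 5.4/2 = 5.7 m.
Total vertical stress at mid-clay: σ_v = 17.6×3 + 18.5×2.7 = 102.75 kPa.
Pore pressure: u = 9.81×(5.7 − 0.94) = 46.696 kPa.
Initial effective stress: σ'_0 = σ_v − u = 102.75 − 46.696 = 56.054 kPa.
Stress increase at mid-clay by the 2:1 spreading method:
Δσ = qBL/((B+z)(L+z)) = 177×3.1×3.1/((3.1+5.7)(3.1+5.7)) = 21.965 kPa
Final effective stress: σ'_f = 56.054 + 21.965 = 78.019 kPa.
σ'_f = 78.019 > σ'_p = 69.9 kPa, so the stress path crosses the preconsolidation pressure — recompression up to σ'_p, then virgin compression beyond:
S_c = H/(1+e₀)·[C_r·log₁₀(σ'_p/σ'_0) + C_c·log₁₀(σ'_f/σ'_p)]
    = 5.4/2.3 × [0.05×log₁₀(69.9/56.054) + 0.21×log₁₀(78.019/69.9)]
    = 2.3478 × [0.0047935 + 0.010022] = 0.03478 m

S_c ≈ 34.8 mm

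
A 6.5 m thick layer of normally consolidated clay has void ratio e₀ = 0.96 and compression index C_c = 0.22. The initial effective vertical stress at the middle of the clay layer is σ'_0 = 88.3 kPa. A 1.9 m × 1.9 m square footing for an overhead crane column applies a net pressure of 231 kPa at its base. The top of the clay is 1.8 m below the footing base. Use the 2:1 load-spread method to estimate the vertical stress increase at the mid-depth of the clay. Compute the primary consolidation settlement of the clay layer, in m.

Mid-depth of clay below the footing base: z = 1.8 + 6.5/2 = 5.05 m.
Stress increase at mid-clay by the 2:1 spreading method:
Δσ = qBL/((B+z)(L+z)) = 231×1.9×1.9/((1.9+5.05)(1.9+5.05)) = 17.264 kPa
Final effective stress: σ'_f = σ'_0 + Δσ = 88.3 + 17.264 = 105.56 kPa.
Normally consolidated clay, so the full stress increment lies on the virgin compression line:
S_c = C_c·H/(1+e₀)·log₁₀(σ'_f/σ'_0) = 0.22×6.5/(1+0.96)×log₁₀(105.56/88.3)
    = 0.72959 × 0.077539 = 0.05657 m

S_c ≈ 0.0566 m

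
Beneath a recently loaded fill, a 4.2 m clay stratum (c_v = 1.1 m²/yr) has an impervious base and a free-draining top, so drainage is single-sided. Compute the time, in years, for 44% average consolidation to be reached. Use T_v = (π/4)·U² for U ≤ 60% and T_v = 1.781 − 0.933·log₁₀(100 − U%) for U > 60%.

Drainage path length: H_d = H = 4.2 m (single drainage).
U ≤ 60%: T_v = (π/4)·U² = (π/4)×0.44² = 0.15205.
t = T_v·H_d²/c_v = 0.15205×4.2²/1.1 = 2.438 years.

t ≈ 2.44 years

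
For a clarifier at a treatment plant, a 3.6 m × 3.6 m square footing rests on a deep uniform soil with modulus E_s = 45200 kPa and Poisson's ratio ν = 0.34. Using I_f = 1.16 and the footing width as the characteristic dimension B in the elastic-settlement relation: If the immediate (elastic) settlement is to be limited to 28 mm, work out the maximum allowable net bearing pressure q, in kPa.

S_e = q·B·(1−ν²)/E_s · I_f  ⇒  q = S_e·E_s / (B·(1−ν²)·I_f).
q = 0.028 × 45200 / (3.6 × 0.8844 × 1.16) = 342.7 kPa

q ≈ 343 kPa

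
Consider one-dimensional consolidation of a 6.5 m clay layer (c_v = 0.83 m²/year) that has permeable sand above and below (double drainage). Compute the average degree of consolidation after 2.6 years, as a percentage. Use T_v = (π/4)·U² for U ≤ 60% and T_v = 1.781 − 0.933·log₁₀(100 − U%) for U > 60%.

Drainage path length: H_d = H/2 = 3.25 m (double drainage).
T_v = c_v·t/H_d² = 0.83×2.6/3.25² = 0.20431.
T_v = 0.20431 corresponds to the U ≤ 60% branch:
U = √(4T_v/π) = 0.51

U ≈ 51 %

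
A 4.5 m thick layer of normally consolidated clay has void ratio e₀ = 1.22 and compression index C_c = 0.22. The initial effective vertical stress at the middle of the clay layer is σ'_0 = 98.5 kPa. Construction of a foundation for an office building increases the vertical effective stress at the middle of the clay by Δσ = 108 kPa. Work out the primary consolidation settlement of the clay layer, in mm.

S_c ≈ 143 mm

Final effective stress: σ'_f = σ'_0 + Δσ = 98.5 + 108 = 206.5 kPa.
Normally consolidated clay, so the full stress increment lies on the virgin compression line:
S_c = C_c·H/(1+e₀)·log₁₀(σ'_f/σ'_0) = 0.22×4.5/(1+1.22)×log₁₀(206.5/98.5)
    = 0.44595 × 0.32148 = 0.1434 m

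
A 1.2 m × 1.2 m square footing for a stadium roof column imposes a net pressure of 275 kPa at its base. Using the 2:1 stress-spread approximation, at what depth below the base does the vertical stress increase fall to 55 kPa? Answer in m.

2:1 spreading — at depth z the loaded area has grown by z in each plan dimension:
qB²/(B+z)² = Δσ_z ⇒ z = B(√(q/Δσ_z) − 1) = 1.2×(√(275/55) − 1) = 1.483 m

z ≈ 1.48 m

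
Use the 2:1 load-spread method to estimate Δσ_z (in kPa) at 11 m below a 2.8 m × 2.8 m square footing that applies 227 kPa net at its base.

By the 2:1 method the load spreads at 1 horizontal : 2 vertical, so at depth z the loaded area has grown by z in each plan dimension:
Δσ = qBL/((B+z)(L+z)) = 227×2.8×2.8/((2.8+11)(2.8+11)) = 9.3451 kPa

Δσ_z ≈ 9.35 kPa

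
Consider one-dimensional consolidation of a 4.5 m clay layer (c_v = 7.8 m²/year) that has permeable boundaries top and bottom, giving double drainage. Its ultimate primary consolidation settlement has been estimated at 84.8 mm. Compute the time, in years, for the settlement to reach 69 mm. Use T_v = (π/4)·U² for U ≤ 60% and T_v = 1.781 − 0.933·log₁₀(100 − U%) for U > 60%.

t ≈ 0.387 years

Drainage path length: H_d = H/2 = 2.25 m (double drainage).
U = S(t)/S_ult = 69/84.8 = 0.8137.
U > 60%: T_v = 1.781 − 0.933·log₁₀(100 − 81.368) = 0.59585.
t = T_v·H_d²/c_v = 0.59585×2.25²/7.8 = 0.3867 years.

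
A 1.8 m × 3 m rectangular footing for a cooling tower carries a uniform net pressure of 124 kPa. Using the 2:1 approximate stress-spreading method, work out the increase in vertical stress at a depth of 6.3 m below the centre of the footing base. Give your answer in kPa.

By the 2:1 method the load spreads at 1 horizontal : 2 vertical, so at depth z the loaded area has grown by z in each plan dimension:
Δσ = qBL/((B+z)(L+z)) = 124×1.8×3/((1.8+6.3)(3+6.3)) = 8.8889 kPa

Δσ_z ≈ 8.89 kPa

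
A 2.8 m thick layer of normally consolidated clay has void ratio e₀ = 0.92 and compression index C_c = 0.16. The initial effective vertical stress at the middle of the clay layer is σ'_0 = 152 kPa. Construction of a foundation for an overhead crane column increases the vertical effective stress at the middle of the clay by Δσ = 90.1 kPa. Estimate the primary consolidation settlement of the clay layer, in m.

Final effective stress: σ'_f = σ'_0 + Δσ = 152 + 90.1 = 242.1 kPa.
Normally consolidated clay, so the full stress increment lies on the virgin compression line:
S_c = C_c·H/(1+e₀)·log₁₀(σ'_f/σ'_0) = 0.16×2.8/(1+0.92)×log₁₀(242.1/152)
    = 0.23333 × 0.20215 = 0.04717 m

S_c ≈ 0.0472 m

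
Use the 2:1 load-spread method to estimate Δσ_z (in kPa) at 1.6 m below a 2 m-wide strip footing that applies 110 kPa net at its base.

By the 2:1 method the load spreads at 1 horizontal : 2 vertical, so at depth z the loaded area has grown by z in each plan dimension:
Δσ = qB/(B+z) = 110×2/(2+1.6) = 61.111 kPa

Δσ_z ≈ 61.1 kPa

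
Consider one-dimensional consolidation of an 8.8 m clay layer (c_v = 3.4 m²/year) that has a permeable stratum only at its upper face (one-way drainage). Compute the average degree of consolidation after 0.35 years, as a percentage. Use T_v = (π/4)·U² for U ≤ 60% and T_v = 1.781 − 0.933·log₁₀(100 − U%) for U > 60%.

Drainage path length: H_d = H = 8.8 m (single drainage).
T_v = c_v·t/H_d² = 3.4×0.35/8.8² = 0.015367.
T_v = 0.015367 corresponds to the U ≤ 60% branch:
U = √(4T_v/π) = 0.1399

U ≈ 14 %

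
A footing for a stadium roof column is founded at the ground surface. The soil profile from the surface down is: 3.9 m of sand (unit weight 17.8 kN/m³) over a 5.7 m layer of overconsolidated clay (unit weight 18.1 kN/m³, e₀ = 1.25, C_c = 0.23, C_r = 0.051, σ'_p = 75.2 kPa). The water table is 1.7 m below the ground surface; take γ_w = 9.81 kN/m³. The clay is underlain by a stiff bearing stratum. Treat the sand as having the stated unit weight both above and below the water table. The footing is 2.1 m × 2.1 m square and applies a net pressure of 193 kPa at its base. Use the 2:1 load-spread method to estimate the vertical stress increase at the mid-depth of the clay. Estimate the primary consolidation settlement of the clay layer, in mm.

S_c ≈ 25.8 mm

Mid-depth of clay below the ground surface: z = 3.9 + 5.7/2 = 6.75 m.
Total vertical stress at mid-clay: σ_v = 17.8×3.9 + 18.1×2.85 = 121.01 kPa.
Pore pressure: u = 9.81×(6.75 − 1.7) = 49.541 kPa.
Initial effective stress: σ'_0 = σ_v − u = 121.01 − 49.541 = 71.469 kPa.
Stress increase at mid-clay by the 2:1 spreading method:
Δσ = qBL/((B+z)(L+z)) = 193×2.1×2.1/((2.1+6.75)(2.1+6.75)) = 10.867 kPa
Final effective stress: σ'_f = 71.469 + 10.867 = 82.336 kPa.
σ'_f = 82.336 > σ'_p = 75.2 kPa, so the stress path crosses the preconsolidation pressure — recompression up to σ'_p, then virgin compression beyond:
S_c = H/(1+e₀)·[C_r·log₁₀(σ'_p/σ'_0) + C_c·log₁₀(σ'_f/σ'_p)]
    = 5.7/2.25 × [0.051×log₁₀(75.2/71.469) + 0.23×log₁₀(82.336/75.2)]
    = 2.5333 × [0.0011271 + 0.0090555] = 0.0258 m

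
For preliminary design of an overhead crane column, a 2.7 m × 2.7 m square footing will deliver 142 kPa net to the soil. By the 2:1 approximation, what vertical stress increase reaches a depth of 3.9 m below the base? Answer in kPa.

By the 2:1 method the load spreads at 1 horizontal : 2 vertical, so at depth z the loaded area has grown by z in each plan dimension:
Δσ = qBL/((B+z)(L+z)) = 142×2.7×2.7/((2.7+3.9)(2.7+3.9)) = 23.764 kPa

Δσ_z ≈ 23.8 kPa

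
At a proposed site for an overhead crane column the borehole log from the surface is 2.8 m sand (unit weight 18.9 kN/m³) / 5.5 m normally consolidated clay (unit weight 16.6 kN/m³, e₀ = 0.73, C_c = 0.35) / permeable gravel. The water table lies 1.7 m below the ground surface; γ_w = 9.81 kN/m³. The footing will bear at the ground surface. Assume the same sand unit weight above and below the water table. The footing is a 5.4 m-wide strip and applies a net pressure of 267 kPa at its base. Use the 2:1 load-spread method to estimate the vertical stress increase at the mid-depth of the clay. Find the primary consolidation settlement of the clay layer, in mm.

Mid-depth of clay below the ground surface: z = 2.8 + 5.5/2 = 5.55 m.
Total vertical stress at mid-clay: σ_v = 18.9×2.8 + 16.6×2.75 = 98.57 kPa.
Pore pressure: u = 9.81×(5.55 − 1.7) = 37.769 kPa.
Initial effective stress: σ'_0 = σ_v − u = 98.57 − 37.769 = 60.801 kPa.
Stress increase at mid-clay by the 2:1 spreading method:
Δσ = qB/(B+z) = 267×5.4/(5.4+5.55) = 131.67 kPa
Final effective stress: σ'_f = σ'_0 + Δσ = 60.801 + 131.67 = 192.47 kPa.
Normally consolidated clay, so the full stress increment lies on the virgin compression line:
S_c = C_c·H/(1+e₀)·log₁₀(σ'_f/σ'_0) = 0.35×5.5/(1+0.73)×log₁₀(192.47/60.801)
    = 1.1127 × 0.50045 = 0.5569 m

S_c ≈ 557 mm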